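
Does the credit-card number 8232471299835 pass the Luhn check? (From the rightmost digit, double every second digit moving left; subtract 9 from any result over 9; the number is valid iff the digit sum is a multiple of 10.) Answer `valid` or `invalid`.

valid

From the right, keep odd positions and double even positions (subtract 9 from any doubled value over 9):
  doubled (positions 2,4,...): 6 9 4 5 4 4 → sum 32
  kept (positions 1,3,...): 5 8 9 1 4 3 8 → sum 38
Total = 70.
70 mod 10 = 0, so the number is valid.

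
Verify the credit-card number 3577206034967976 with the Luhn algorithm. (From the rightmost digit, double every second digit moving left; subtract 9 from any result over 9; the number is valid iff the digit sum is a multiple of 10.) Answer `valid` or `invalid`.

From the right, keep odd positions and double even positions (subtract 9 from any doubled value over 9):
  doubled (positions 2,4,...): 5 5 9 6 3 4 5 6 → sum 43
  kept (positions 1,3,...): 6 9 6 4 0 0 7 5 → sum 37
Total = 80.
80 mod 10 = 0, so the number is valid.

valid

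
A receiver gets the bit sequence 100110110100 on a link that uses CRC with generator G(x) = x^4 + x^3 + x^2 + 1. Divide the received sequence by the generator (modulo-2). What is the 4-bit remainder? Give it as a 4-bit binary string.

0000

Modulo-2 division of 100110110100 by 11101:
  pos 0: 10011 XOR 11101 = 01110
  pos 1: 11100 XOR 11101 = 00001
  pos 5: 11101 XOR 11101 = 00000
Remainder = 0000 (zero — the frame passes the CRC check).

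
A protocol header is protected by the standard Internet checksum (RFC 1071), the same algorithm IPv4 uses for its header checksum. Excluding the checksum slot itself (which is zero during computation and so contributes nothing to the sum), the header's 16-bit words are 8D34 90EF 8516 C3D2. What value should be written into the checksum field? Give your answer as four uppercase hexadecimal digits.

98F2

One's-complement addition (fold any carry out of bit 15 back into bit 0):
  0x8D34 + 0x90EF = 0x11E23 → wrap carry → 0x1E24
  0x1E24 + 0x8516 = 0x0A33A
  0xA33A + 0xC3D2 = 0x1670C → wrap carry → 0x670D
One's-complement sum = 0x670D.
Checksum = ~0x670D & 0xFFFF = 0x98F2.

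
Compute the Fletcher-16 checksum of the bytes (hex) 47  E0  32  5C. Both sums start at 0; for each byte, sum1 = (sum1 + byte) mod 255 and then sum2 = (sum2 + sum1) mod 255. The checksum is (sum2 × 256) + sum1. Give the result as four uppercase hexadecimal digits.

80B6

Running sums (mod 255):
  after byte 0 (47): sum1=71, sum2=71
  after byte 1 (E0): sum1=40, sum2=111
  after byte 2 (32): sum1=90, sum2=201
  after byte 3 (5C): sum1=182, sum2=128
Checksum = sum2·256 + sum1 = 128·256 + 182 = 32950 = 0x80B6.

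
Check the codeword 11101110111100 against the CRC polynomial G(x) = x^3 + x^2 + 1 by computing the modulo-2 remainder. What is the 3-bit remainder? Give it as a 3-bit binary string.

Modulo-2 division of 11101110111100 by 1101:
  pos 0: 1110 XOR 1101 = 0011
  pos 2: 1111 XOR 1101 = 0010
  pos 4: 1010 XOR 1101 = 0111
  pos 5: 1111 XOR 1101 = 0010
  pos 7: 1011 XOR 1101 = 0110
  pos 8: 1101 XOR 1101 = 0000
Remainder = 000 (zero — the frame passes the CRC check).

000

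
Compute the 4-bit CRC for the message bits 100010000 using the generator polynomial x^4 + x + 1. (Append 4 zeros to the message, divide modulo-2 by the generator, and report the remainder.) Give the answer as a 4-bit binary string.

Append 4 zeros: 1000100000000. Divide by 10011 (XOR where the leading bit is 1):
  pos 0: 10001 XOR 10011 = 00010
  pos 3: 10000 XOR 10011 = 00011
  pos 6: 11000 XOR 10011 = 01011
  pos 7: 10110 XOR 10011 = 00101
Remainder (last 4 bits) = 1010. This is the CRC / FCS.

1010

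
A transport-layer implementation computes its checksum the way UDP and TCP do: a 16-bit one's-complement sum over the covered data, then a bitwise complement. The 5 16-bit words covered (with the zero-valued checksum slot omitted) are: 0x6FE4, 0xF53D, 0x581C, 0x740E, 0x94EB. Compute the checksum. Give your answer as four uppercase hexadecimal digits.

39C7

One's-complement addition (fold any carry out of bit 15 back into bit 0):
  0x6FE4 + 0xF53D = 0x16521 → wrap carry → 0x6522
  0x6522 + 0x581C = 0x0BD3E
  0xBD3E + 0x740E = 0x1314C → wrap carry → 0x314D
  0x314D + 0x94EB = 0x0C638
One's-complement sum = 0xC638.
Checksum = ~0xC638 & 0xFFFF = 0x39C7.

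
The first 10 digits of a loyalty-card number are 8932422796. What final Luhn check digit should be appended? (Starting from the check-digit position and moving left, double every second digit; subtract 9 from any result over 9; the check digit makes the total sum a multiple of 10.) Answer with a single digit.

Partial digits right→left: 6 9 7 2 2 4 2 3 9 8
Double every second digit counting from the check-digit position (so the 1st, 3rd, 5th, ... of the partial from the right).
  doubled (with −9 where >9): 3 5 4 4 9 → sum 25
  kept as-is: 9 2 4 3 8 → sum 26
Total = 25 + 26 = 51.
Check digit = (10 − (51 mod 10)) mod 10 = 9.

9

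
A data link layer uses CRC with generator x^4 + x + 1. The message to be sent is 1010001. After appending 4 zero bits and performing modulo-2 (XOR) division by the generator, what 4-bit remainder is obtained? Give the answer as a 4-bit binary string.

Append 4 zeros: 10100010000. Divide by 10011 (XOR where the leading bit is 1):
  pos 0: 10100 XOR 10011 = 00111
  pos 2: 11101 XOR 10011 = 01110
  pos 3: 11100 XOR 10011 = 01111
  pos 4: 11110 XOR 10011 = 01101
  pos 5: 11010 XOR 10011 = 01001
  pos 6: 10010 XOR 10011 = 00001
Remainder (last 4 bits) = 0001. This is the CRC / FCS.

0001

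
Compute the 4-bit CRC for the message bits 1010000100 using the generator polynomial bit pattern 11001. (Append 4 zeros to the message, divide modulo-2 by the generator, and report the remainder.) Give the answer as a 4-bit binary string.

Append 4 zeros: 10100001000000. Divide by 11001 (XOR where the leading bit is 1):
  pos 0: 10100 XOR 11001 = 01101
  pos 1: 11010 XOR 11001 = 00011
  pos 4: 11010 XOR 11001 = 00011
  pos 7: 11000 XOR 11001 = 00001
Remainder (last 4 bits) = 0100. This is the CRC / FCS.

0100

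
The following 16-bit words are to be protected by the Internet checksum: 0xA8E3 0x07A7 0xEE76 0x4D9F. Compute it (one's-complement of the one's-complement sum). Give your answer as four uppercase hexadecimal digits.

One's-complement addition (fold any carry out of bit 15 back into bit 0):
  0xA8E3 + 0x07A7 = 0x0B08A
  0xB08A + 0xEE76 = 0x19F00 → wrap carry → 0x9F01
  0x9F01 + 0x4D9F = 0x0ECA0
One's-complement sum = 0xECA0.
Checksum = ~0xECA0 & 0xFFFF = 0x135F.

135F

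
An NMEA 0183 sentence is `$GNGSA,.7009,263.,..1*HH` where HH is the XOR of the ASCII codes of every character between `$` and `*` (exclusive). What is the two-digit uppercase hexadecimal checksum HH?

78

XOR the ASCII codes of the payload characters:
  'G' = 0x47 → acc = 0x47
  'N' = 0x4E → acc = 0x09
  'G' = 0x47 → acc = 0x4E
  'S' = 0x53 → acc = 0x1D
  'A' = 0x41 → acc = 0x5C
  ',' = 0x2C → acc = 0x70
  '.' = 0x2E → acc = 0x5E
  '7' = 0x37 → acc = 0x69
  '0' = 0x30 → acc = 0x59
  '0' = 0x30 → acc = 0x69
  '9' = 0x39 → acc = 0x50
  ',' = 0x2C → acc = 0x7C
  '2' = 0x32 → acc = 0x4E
  '6' = 0x36 → acc = 0x78
  '3' = 0x33 → acc = 0x4B
  '.' = 0x2E → acc = 0x65
  ',' = 0x2C → acc = 0x49
  '.' = 0x2E → acc = 0x67
  '.' = 0x2E → acc = 0x49
  '1' = 0x31 → acc = 0x78
Checksum = 0x78.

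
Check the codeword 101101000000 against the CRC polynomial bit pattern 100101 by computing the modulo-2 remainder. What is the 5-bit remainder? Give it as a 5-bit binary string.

11010

Modulo-2 division of 101101000000 by 100101:
  pos 0: 101101 XOR 100101 = 001000
  pos 2: 100000 XOR 100101 = 000101
  pos 5: 101000 XOR 100101 = 001101
Remainder = 11010 (nonzero — an error is detected).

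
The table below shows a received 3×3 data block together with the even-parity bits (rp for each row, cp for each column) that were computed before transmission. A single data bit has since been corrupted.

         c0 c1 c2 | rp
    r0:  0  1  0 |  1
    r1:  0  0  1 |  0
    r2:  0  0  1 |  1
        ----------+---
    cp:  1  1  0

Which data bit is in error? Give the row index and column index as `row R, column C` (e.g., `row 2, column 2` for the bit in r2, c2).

row 1, column 0

Recompute each row's even parity and compare to rp:
  r0: data parity 1, sent rp 1 → ok
  r1: data parity 1, sent rp 0 → mismatch
  r2: data parity 1, sent rp 1 → ok
Recompute each column's even parity and compare to cp:
  c0: data parity 0, sent cp 1 → mismatch
  c1: data parity 1, sent cp 1 → ok
  c2: data parity 0, sent cp 0 → ok
Exactly one row (r1) and one column (c0) fail → the flipped bit is at their intersection.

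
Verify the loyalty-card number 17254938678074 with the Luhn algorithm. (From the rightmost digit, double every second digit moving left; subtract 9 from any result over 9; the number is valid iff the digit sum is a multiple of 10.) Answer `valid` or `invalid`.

invalid

From the right, keep odd positions and double even positions (subtract 9 from any doubled value over 9):
  doubled (positions 2,4,...): 5 7 3 6 8 4 2 → sum 35
  kept (positions 1,3,...): 4 0 7 8 9 5 7 → sum 40
Total = 75.
75 mod 10 = 5, so the number is invalid.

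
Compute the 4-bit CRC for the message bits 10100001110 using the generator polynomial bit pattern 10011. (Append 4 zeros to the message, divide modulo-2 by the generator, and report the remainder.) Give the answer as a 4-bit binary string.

Append 4 zeros: 101000011100000. Divide by 10011 (XOR where the leading bit is 1):
  pos 0: 10100 XOR 10011 = 00111
  pos 2: 11100 XOR 10011 = 01111
  pos 3: 11111 XOR 10011 = 01100
  pos 4: 11001 XOR 10011 = 01010
  pos 5: 10101 XOR 10011 = 00110
  pos 7: 11000 XOR 10011 = 01011
  pos 8: 10110 XOR 10011 = 00101
  pos 10: 10100 XOR 10011 = 00111
Remainder (last 4 bits) = 0111. This is the CRC / FCS.

0111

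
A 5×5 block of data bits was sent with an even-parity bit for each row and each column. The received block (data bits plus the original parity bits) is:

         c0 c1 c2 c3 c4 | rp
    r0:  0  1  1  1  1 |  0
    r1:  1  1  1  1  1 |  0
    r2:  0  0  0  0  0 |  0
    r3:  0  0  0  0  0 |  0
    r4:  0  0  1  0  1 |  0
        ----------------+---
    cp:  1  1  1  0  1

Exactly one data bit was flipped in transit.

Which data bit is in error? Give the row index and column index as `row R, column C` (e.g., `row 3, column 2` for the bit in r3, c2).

row 1, column 1

Recompute each row's even parity and compare to rp:
  r0: data parity 0, sent rp 0 → ok
  r1: data parity 1, sent rp 0 → mismatch
  r2: data parity 0, sent rp 0 → ok
  r3: data parity 0, sent rp 0 → ok
  r4: data parity 0, sent rp 0 → ok
Recompute each column's even parity and compare to cp:
  c0: data parity 1, sent cp 1 → ok
  c1: data parity 0, sent cp 1 → mismatch
  c2: data parity 1, sent cp 1 → ok
  c3: data parity 0, sent cp 0 → ok
  c4: data parity 1, sent cp 1 → ok
Exactly one row (r1) and one column (c1) fail → the flipped bit is at their intersection.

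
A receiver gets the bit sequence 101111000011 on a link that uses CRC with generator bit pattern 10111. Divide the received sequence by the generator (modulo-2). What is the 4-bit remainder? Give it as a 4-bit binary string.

Modulo-2 division of 101111000011 by 10111:
  pos 0: 10111 XOR 10111 = 00000
  pos 5: 10000 XOR 10111 = 00111
  pos 7: 11111 XOR 10111 = 01000
Remainder = 1000 (nonzero — an error is detected).

1000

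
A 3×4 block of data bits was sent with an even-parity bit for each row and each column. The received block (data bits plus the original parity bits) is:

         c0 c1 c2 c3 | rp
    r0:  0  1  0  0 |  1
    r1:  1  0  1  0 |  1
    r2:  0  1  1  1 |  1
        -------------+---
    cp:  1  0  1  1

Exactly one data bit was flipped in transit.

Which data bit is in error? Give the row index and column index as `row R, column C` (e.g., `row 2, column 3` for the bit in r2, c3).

Recompute each row's even parity and compare to rp:
  r0: data parity 1, sent rp 1 → ok
  r1: data parity 0, sent rp 1 → mismatch
  r2: data parity 1, sent rp 1 → ok
Recompute each column's even parity and compare to cp:
  c0: data parity 1, sent cp 1 → ok
  c1: data parity 0, sent cp 0 → ok
  c2: data parity 0, sent cp 1 → mismatch
  c3: data parity 1, sent cp 1 → ok
Exactly one row (r1) and one column (c2) fail → the flipped bit is at their intersection.

row 1, column 2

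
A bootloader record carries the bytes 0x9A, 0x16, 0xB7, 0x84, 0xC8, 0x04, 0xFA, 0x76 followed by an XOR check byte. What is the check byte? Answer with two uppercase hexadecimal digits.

XOR the bytes together:
  start with 0x9A
  0x9A ⊕ 0x16 = 0x8C
  0x8C ⊕ 0xB7 = 0x3B
  0x3B ⊕ 0x84 = 0xBF
  0xBF ⊕ 0xC8 = 0x77
  0x77 ⊕ 0x04 = 0x73
  0x73 ⊕ 0xFA = 0x89
  0x89 ⊕ 0x76 = 0xFF

FF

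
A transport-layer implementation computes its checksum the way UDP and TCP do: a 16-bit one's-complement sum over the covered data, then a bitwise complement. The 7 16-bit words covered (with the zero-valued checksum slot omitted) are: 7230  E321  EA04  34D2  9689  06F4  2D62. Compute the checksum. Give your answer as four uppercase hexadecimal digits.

One's-complement addition (fold any carry out of bit 15 back into bit 0):
  0x7230 + 0xE321 = 0x15551 → wrap carry → 0x5552
  0x5552 + 0xEA04 = 0x13F56 → wrap carry → 0x3F57
  0x3F57 + 0x34D2 = 0x07429
  0x7429 + 0x9689 = 0x10AB2 → wrap carry → 0x0AB3
  0x0AB3 + 0x06F4 = 0x011A7
  0x11A7 + 0x2D62 = 0x03F09
One's-complement sum = 0x3F09.
Checksum = ~0x3F09 & 0xFFFF = 0xC0F6.

C0F6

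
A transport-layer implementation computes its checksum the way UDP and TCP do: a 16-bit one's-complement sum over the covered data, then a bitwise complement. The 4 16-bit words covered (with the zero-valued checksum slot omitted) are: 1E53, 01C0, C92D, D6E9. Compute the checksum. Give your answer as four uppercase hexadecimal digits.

3FD5

One's-complement addition (fold any carry out of bit 15 back into bit 0):
  0x1E53 + 0x01C0 = 0x02013
  0x2013 + 0xC92D = 0x0E940
  0xE940 + 0xD6E9 = 0x1C029 → wrap carry → 0xC02A
One's-complement sum = 0xC02A.
Checksum = ~0xC02A & 0xFFFF = 0x3FD5.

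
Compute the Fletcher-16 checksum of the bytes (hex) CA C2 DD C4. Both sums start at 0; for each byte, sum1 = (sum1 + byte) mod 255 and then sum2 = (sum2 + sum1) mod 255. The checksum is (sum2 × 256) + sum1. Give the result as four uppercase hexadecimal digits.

Running sums (mod 255):
  after byte 0 (CA): sum1=202, sum2=202
  after byte 1 (C2): sum1=141, sum2=88
  after byte 2 (DD): sum1=107, sum2=195
  after byte 3 (C4): sum1=48, sum2=243
Checksum = sum2·256 + sum1 = 243·256 + 48 = 62256 = 0xF330.

F330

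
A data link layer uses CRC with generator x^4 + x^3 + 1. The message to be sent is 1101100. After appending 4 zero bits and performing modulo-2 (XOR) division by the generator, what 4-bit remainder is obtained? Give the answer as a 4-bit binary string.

Append 4 zeros: 11011000000. Divide by 11001 (XOR where the leading bit is 1):
  pos 0: 11011 XOR 11001 = 00010
  pos 3: 10000 XOR 11001 = 01001
  pos 4: 10010 XOR 11001 = 01011
  pos 5: 10110 XOR 11001 = 01111
  pos 6: 11110 XOR 11001 = 00111
Remainder (last 4 bits) = 0111. This is the CRC / FCS.

0111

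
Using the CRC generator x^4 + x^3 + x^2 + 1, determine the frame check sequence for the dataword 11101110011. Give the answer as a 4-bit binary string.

1100

Append 4 zeros: 111011100110000. Divide by 11101 (XOR where the leading bit is 1):
  pos 0: 11101 XOR 11101 = 00000
  pos 5: 11001 XOR 11101 = 00100
  pos 7: 10010 XOR 11101 = 01111
  pos 8: 11110 XOR 11101 = 00011
Remainder (last 4 bits) = 1100. This is the CRC / FCS.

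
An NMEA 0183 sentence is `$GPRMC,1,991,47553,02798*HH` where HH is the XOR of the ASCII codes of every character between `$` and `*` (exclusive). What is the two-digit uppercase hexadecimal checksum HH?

4F

XOR the ASCII codes of the payload characters:
  'G' = 0x47 → acc = 0x47
  'P' = 0x50 → acc = 0x17
  'R' = 0x52 → acc = 0x45
  'M' = 0x4D → acc = 0x08
  'C' = 0x43 → acc = 0x4B
  ',' = 0x2C → acc = 0x67
  '1' = 0x31 → acc = 0x56
  ',' = 0x2C → acc = 0x7A
  '9' = 0x39 → acc = 0x43
  '9' = 0x39 → acc = 0x7A
  '1' = 0x31 → acc = 0x4B
  ',' = 0x2C → acc = 0x67
  '4' = 0x34 → acc = 0x53
  '7' = 0x37 → acc = 0x64
  '5' = 0x35 → acc = 0x51
  '5' = 0x35 → acc = 0x64
  '3' = 0x33 → acc = 0x57
  ',' = 0x2C → acc = 0x7B
  '0' = 0x30 → acc = 0x4B
  '2' = 0x32 → acc = 0x79
  '7' = 0x37 → acc = 0x4E
  '9' = 0x39 → acc = 0x77
  '8' = 0x38 → acc = 0x4F
Checksum = 0x4F.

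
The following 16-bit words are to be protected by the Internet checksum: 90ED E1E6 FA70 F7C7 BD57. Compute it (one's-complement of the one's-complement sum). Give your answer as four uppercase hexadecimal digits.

DD9A

One's-complement addition (fold any carry out of bit 15 back into bit 0):
  0x90ED + 0xE1E6 = 0x172D3 → wrap carry → 0x72D4
  0x72D4 + 0xFA70 = 0x16D44 → wrap carry → 0x6D45
  0x6D45 + 0xF7C7 = 0x1650C → wrap carry → 0x650D
  0x650D + 0xBD57 = 0x12264 → wrap carry → 0x2265
One's-complement sum = 0x2265.
Checksum = ~0x2265 & 0xFFFF = 0xDD9A.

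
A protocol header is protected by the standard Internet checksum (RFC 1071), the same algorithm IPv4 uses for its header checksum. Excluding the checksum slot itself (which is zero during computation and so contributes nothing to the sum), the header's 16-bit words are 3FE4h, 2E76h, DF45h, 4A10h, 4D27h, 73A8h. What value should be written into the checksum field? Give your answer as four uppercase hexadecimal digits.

One's-complement addition (fold any carry out of bit 15 back into bit 0):
  0x3FE4 + 0x2E76 = 0x06E5A
  0x6E5A + 0xDF45 = 0x14D9F → wrap carry → 0x4DA0
  0x4DA0 + 0x4A10 = 0x097B0
  0x97B0 + 0x4D27 = 0x0E4D7
  0xE4D7 + 0x73A8 = 0x1587F → wrap carry → 0x5880
One's-complement sum = 0x5880.
Checksum = ~0x5880 & 0xFFFF = 0xA77F.

A77F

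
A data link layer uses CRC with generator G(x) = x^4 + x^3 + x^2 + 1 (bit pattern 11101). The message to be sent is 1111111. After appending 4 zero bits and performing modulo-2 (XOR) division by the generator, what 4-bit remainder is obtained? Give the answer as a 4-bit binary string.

1011

Append 4 zeros: 11111110000. Divide by 11101 (XOR where the leading bit is 1):
  pos 0: 11111 XOR 11101 = 00010
  pos 3: 10110 XOR 11101 = 01011
  pos 4: 10110 XOR 11101 = 01011
  pos 5: 10110 XOR 11101 = 01011
  pos 6: 10110 XOR 11101 = 01011
Remainder (last 4 bits) = 1011. This is the CRC / FCS.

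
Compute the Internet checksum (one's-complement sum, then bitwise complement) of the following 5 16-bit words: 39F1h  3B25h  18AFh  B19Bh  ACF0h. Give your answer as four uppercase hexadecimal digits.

One's-complement addition (fold any carry out of bit 15 back into bit 0):
  0x39F1 + 0x3B25 = 0x07516
  0x7516 + 0x18AF = 0x08DC5
  0x8DC5 + 0xB19B = 0x13F60 → wrap carry → 0x3F61
  0x3F61 + 0xACF0 = 0x0EC51
One's-complement sum = 0xEC51.
Checksum = ~0xEC51 & 0xFFFF = 0x13AE.

13AE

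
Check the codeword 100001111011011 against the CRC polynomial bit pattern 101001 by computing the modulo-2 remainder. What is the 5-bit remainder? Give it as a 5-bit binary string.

00000

Modulo-2 division of 100001111011011 by 101001:
  pos 0: 100001 XOR 101001 = 001000
  pos 2: 100011 XOR 101001 = 001010
  pos 4: 101010 XOR 101001 = 000011
  pos 8: 111101 XOR 101001 = 010100
  pos 9: 101001 XOR 101001 = 000000
Remainder = 00000 (zero — the frame passes the CRC check).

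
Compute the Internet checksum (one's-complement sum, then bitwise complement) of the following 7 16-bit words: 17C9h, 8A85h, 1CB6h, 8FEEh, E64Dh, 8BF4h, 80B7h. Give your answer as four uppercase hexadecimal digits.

BE12

One's-complement addition (fold any carry out of bit 15 back into bit 0):
  0x17C9 + 0x8A85 = 0x0A24E
  0xA24E + 0x1CB6 = 0x0BF04
  0xBF04 + 0x8FEE = 0x14EF2 → wrap carry → 0x4EF3
  0x4EF3 + 0xE64D = 0x13540 → wrap carry → 0x3541
  0x3541 + 0x8BF4 = 0x0C135
  0xC135 + 0x80B7 = 0x141EC → wrap carry → 0x41ED
One's-complement sum = 0x41ED.
Checksum = ~0x41ED & 0xFFFF = 0xBE12.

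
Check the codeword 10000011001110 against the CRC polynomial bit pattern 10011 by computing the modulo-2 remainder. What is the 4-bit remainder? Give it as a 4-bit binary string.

0100

Modulo-2 division of 10000011001110 by 10011:
  pos 0: 10000 XOR 10011 = 00011
  pos 3: 11011 XOR 10011 = 01000
  pos 4: 10000 XOR 10011 = 00011
  pos 7: 11011 XOR 10011 = 01000
  pos 8: 10001 XOR 10011 = 00010
Remainder = 0100 (nonzero — an error is detected).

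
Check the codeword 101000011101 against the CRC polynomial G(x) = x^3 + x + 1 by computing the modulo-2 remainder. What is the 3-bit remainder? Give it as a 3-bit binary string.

010

Modulo-2 division of 101000011101 by 1011:
  pos 0: 1010 XOR 1011 = 0001
  pos 3: 1000 XOR 1011 = 0011
  pos 5: 1111 XOR 1011 = 0100
  pos 6: 1001 XOR 1011 = 0010
  pos 8: 1001 XOR 1011 = 0010
Remainder = 010 (nonzero — an error is detected).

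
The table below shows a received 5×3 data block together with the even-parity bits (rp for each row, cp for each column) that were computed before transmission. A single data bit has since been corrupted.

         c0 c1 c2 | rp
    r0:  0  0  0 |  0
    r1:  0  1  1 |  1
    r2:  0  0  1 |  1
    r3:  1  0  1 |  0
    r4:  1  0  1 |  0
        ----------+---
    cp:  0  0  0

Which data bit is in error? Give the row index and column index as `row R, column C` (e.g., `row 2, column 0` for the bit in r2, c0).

Recompute each row's even parity and compare to rp:
  r0: data parity 0, sent rp 0 → ok
  r1: data parity 0, sent rp 1 → mismatch
  r2: data parity 1, sent rp 1 → ok
  r3: data parity 0, sent rp 0 → ok
  r4: data parity 0, sent rp 0 → ok
Recompute each column's even parity and compare to cp:
  c0: data parity 0, sent cp 0 → ok
  c1: data parity 1, sent cp 0 → mismatch
  c2: data parity 0, sent cp 0 → ok
Exactly one row (r1) and one column (c1) fail → the flipped bit is at their intersection.

row 1, column 1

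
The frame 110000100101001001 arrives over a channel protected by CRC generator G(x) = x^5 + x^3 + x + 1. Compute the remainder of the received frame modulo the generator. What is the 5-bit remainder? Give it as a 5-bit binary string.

Modulo-2 division of 110000100101001001 by 101011:
  pos 0: 110000 XOR 101011 = 011011
  pos 1: 110111 XOR 101011 = 011100
  pos 2: 111000 XOR 101011 = 010011
  pos 3: 100110 XOR 101011 = 001101
  pos 5: 110110 XOR 101011 = 011101
  pos 6: 111011 XOR 101011 = 010000
  pos 7: 100000 XOR 101011 = 001011
  pos 9: 101101 XOR 101011 = 000110
  pos 12: 110001 XOR 101011 = 011010
Remainder = 11010 (nonzero — an error is detected).

11010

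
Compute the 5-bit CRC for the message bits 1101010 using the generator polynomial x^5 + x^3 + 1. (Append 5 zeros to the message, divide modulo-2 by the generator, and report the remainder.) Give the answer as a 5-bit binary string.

Append 5 zeros: 110101000000. Divide by 101001 (XOR where the leading bit is 1):
  pos 0: 110101 XOR 101001 = 011100
  pos 1: 111000 XOR 101001 = 010001
  pos 2: 100010 XOR 101001 = 001011
  pos 4: 101100 XOR 101001 = 000101
Remainder (last 5 bits) = 10100. This is the CRC / FCS.

10100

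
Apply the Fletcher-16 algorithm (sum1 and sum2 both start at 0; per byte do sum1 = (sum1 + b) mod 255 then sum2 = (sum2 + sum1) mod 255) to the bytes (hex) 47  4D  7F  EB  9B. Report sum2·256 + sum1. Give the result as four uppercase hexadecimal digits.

Running sums (mod 255):
  after byte 0 (47): sum1=71, sum2=71
  after byte 1 (4D): sum1=148, sum2=219
  after byte 2 (7F): sum1=20, sum2=239
  after byte 3 (EB): sum1=0, sum2=239
  after byte 4 (9B): sum1=155, sum2=139
Checksum = sum2·256 + sum1 = 139·256 + 155 = 35739 = 0x8B9B.

8B9B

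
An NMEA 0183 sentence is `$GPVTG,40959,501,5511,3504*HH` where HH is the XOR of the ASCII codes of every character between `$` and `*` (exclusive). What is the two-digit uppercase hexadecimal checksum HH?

55

XOR the ASCII codes of the payload characters:
  'G' = 0x47 → acc = 0x47
  'P' = 0x50 → acc = 0x17
  'V' = 0x56 → acc = 0x41
  'T' = 0x54 → acc = 0x15
  'G' = 0x47 → acc = 0x52
  ',' = 0x2C → acc = 0x7E
  '4' = 0x34 → acc = 0x4A
  '0' = 0x30 → acc = 0x7A
  '9' = 0x39 → acc = 0x43
  '5' = 0x35 → acc = 0x76
  '9' = 0x39 → acc = 0x4F
  ',' = 0x2C → acc = 0x63
  '5' = 0x35 → acc = 0x56
  '0' = 0x30 → acc = 0x66
  '1' = 0x31 → acc = 0x57
  ',' = 0x2C → acc = 0x7B
  '5' = 0x35 → acc = 0x4E
  '5' = 0x35 → acc = 0x7B
  '1' = 0x31 → acc = 0x4A
  '1' = 0x31 → acc = 0x7B
  ',' = 0x2C → acc = 0x57
  '3' = 0x33 → acc = 0x64
  '5' = 0x35 → acc = 0x51
  '0' = 0x30 → acc = 0x61
  '4' = 0x34 → acc = 0x55
Checksum = 0x55.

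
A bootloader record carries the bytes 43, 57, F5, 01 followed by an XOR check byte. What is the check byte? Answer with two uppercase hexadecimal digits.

XOR the bytes together:
  start with 0x43
  0x43 ⊕ 0x57 = 0x14
  0x14 ⊕ 0xF5 = 0xE1
  0xE1 ⊕ 0x01 = 0xE0

E0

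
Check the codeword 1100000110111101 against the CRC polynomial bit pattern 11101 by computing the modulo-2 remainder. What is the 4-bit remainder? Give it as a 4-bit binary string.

0111

Modulo-2 division of 1100000110111101 by 11101:
  pos 0: 11000 XOR 11101 = 00101
  pos 2: 10100 XOR 11101 = 01001
  pos 3: 10011 XOR 11101 = 01110
  pos 4: 11101 XOR 11101 = 00000
  pos 10: 11110 XOR 11101 = 00011
Remainder = 0111 (nonzero — an error is detected).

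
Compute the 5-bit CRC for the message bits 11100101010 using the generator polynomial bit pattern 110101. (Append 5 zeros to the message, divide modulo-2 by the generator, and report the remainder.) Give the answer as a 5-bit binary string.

11000

Append 5 zeros: 1110010101000000. Divide by 110101 (XOR where the leading bit is 1):
  pos 0: 111001 XOR 110101 = 001100
  pos 2: 110001 XOR 110101 = 000100
  pos 5: 100010 XOR 110101 = 010111
  pos 6: 101110 XOR 110101 = 011011
  pos 7: 110110 XOR 110101 = 000011
Remainder (last 5 bits) = 11000. This is the CRC / FCS.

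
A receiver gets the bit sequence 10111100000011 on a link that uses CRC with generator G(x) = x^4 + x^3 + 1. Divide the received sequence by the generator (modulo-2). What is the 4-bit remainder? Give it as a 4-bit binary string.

1001

Modulo-2 division of 10111100000011 by 11001:
  pos 0: 10111 XOR 11001 = 01110
  pos 1: 11101 XOR 11001 = 00100
  pos 3: 10000 XOR 11001 = 01001
  pos 4: 10010 XOR 11001 = 01011
  pos 5: 10110 XOR 11001 = 01111
  pos 6: 11110 XOR 11001 = 00111
  pos 8: 11101 XOR 11001 = 00100
Remainder = 1001 (nonzero — an error is detected).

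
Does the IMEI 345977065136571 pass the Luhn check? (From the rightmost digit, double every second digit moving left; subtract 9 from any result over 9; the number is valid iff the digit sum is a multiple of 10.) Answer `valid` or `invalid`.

From the right, keep odd positions and double even positions (subtract 9 from any doubled value over 9):
  doubled (positions 2,4,...): 5 3 2 3 5 9 8 → sum 35
  kept (positions 1,3,...): 1 5 3 5 0 7 5 3 → sum 29
Total = 64.
64 mod 10 = 4, so the number is invalid.

invalid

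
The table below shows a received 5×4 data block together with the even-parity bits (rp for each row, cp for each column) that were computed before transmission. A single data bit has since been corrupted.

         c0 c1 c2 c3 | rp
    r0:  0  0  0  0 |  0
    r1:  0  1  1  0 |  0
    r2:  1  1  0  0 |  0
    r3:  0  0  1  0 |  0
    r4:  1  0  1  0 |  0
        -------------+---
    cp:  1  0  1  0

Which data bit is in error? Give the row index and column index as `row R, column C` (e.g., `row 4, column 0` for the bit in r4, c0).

Recompute each row's even parity and compare to rp:
  r0: data parity 0, sent rp 0 → ok
  r1: data parity 0, sent rp 0 → ok
  r2: data parity 0, sent rp 0 → ok
  r3: data parity 1, sent rp 0 → mismatch
  r4: data parity 0, sent rp 0 → ok
Recompute each column's even parity and compare to cp:
  c0: data parity 0, sent cp 1 → mismatch
  c1: data parity 0, sent cp 0 → ok
  c2: data parity 1, sent cp 1 → ok
  c3: data parity 0, sent cp 0 → ok
Exactly one row (r3) and one column (c0) fail → the flipped bit is at their intersection.

row 3, column 0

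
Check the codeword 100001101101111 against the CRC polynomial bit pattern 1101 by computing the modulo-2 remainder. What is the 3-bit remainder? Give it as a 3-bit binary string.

000

Modulo-2 division of 100001101101111 by 1101:
  pos 0: 1000 XOR 1101 = 0101
  pos 1: 1010 XOR 1101 = 0111
  pos 2: 1111 XOR 1101 = 0010
  pos 4: 1010 XOR 1101 = 0111
  pos 5: 1111 XOR 1101 = 0010
  pos 7: 1010 XOR 1101 = 0111
  pos 8: 1111 XOR 1101 = 0010
  pos 10: 1011 XOR 1101 = 0110
  pos 11: 1101 XOR 1101 = 0000
Remainder = 000 (zero — the frame passes the CRC check).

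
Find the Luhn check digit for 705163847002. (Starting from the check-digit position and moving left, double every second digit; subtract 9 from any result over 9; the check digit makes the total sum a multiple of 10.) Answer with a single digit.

Partial digits right→left: 2 0 0 7 4 8 3 6 1 5 0 7
Double every second digit counting from the check-digit position (so the 1st, 3rd, 5th, ... of the partial from the right).
  doubled (with −9 where >9): 4 0 8 6 2 0 → sum 20
  kept as-is: 0 7 8 6 5 7 → sum 33
Total = 20 + 33 = 53.
Check digit = (10 − (53 mod 10)) mod 10 = 7.

7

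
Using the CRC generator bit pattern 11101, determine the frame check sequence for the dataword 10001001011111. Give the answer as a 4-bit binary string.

Append 4 zeros: 100010010111110000. Divide by 11101 (XOR where the leading bit is 1):
  pos 0: 10001 XOR 11101 = 01100
  pos 1: 11000 XOR 11101 = 00101
  pos 3: 10101 XOR 11101 = 01000
  pos 4: 10000 XOR 11101 = 01101
  pos 5: 11011 XOR 11101 = 00110
  pos 7: 11011 XOR 11101 = 00110
  pos 9: 11011 XOR 11101 = 00110
  pos 11: 11000 XOR 11101 = 00101
  pos 13: 10100 XOR 11101 = 01001
Remainder (last 4 bits) = 1001. This is the CRC / FCS.

1001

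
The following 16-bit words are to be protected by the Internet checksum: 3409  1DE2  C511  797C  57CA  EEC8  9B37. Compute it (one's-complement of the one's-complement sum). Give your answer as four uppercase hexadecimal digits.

8DBB

One's-complement addition (fold any carry out of bit 15 back into bit 0):
  0x3409 + 0x1DE2 = 0x051EB
  0x51EB + 0xC511 = 0x116FC → wrap carry → 0x16FD
  0x16FD + 0x797C = 0x09079
  0x9079 + 0x57CA = 0x0E843
  0xE843 + 0xEEC8 = 0x1D70B → wrap carry → 0xD70C
  0xD70C + 0x9B37 = 0x17243 → wrap carry → 0x7244
One's-complement sum = 0x7244.
Checksum = ~0x7244 & 0xFFFF = 0x8DBB.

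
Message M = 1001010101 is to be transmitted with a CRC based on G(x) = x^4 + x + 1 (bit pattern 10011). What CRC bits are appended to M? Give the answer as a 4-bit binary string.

Append 4 zeros: 10010101010000. Divide by 10011 (XOR where the leading bit is 1):
  pos 0: 10010 XOR 10011 = 00001
  pos 4: 11010 XOR 10011 = 01001
  pos 5: 10011 XOR 10011 = 00000
Remainder (last 4 bits) = 0000. This is the CRC / FCS.

0000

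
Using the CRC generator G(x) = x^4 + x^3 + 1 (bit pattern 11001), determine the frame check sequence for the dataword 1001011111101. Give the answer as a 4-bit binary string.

Append 4 zeros: 10010111111010000. Divide by 11001 (XOR where the leading bit is 1):
  pos 0: 10010 XOR 11001 = 01011
  pos 1: 10111 XOR 11001 = 01110
  pos 2: 11101 XOR 11001 = 00100
  pos 4: 10011 XOR 11001 = 01010
  pos 5: 10101 XOR 11001 = 01100
  pos 6: 11001 XOR 11001 = 00000
  pos 12: 10000 XOR 11001 = 01001
Remainder (last 4 bits) = 1001. This is the CRC / FCS.

1001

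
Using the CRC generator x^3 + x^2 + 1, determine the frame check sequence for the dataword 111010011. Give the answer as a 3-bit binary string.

101

Append 3 zeros: 111010011000. Divide by 1101 (XOR where the leading bit is 1):
  pos 0: 1110 XOR 1101 = 0011
  pos 2: 1110 XOR 1101 = 0011
  pos 4: 1101 XOR 1101 = 0000
  pos 8: 1000 XOR 1101 = 0101
Remainder (last 3 bits) = 101. This is the CRC / FCS.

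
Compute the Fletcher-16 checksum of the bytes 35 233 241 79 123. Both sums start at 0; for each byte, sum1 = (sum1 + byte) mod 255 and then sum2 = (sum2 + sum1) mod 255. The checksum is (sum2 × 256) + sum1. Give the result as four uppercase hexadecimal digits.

47C9

Running sums (mod 255):
  after byte 0 (35): sum1=35, sum2=35
  after byte 1 (233): sum1=13, sum2=48
  after byte 2 (241): sum1=254, sum2=47
  after byte 3 (79): sum1=78, sum2=125
  after byte 4 (123): sum1=201, sum2=71
Checksum = sum2·256 + sum1 = 71·256 + 201 = 18377 = 0x47C9.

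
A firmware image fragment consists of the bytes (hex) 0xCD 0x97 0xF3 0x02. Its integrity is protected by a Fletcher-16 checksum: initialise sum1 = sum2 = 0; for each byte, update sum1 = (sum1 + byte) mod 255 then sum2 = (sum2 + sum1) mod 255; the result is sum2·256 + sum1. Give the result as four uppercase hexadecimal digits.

E75B

Running sums (mod 255):
  after byte 0 (0xCD): sum1=205, sum2=205
  after byte 1 (0x97): sum1=101, sum2=51
  after byte 2 (0xF3): sum1=89, sum2=140
  after byte 3 (0x02): sum1=91, sum2=231
Checksum = sum2·256 + sum1 = 231·256 + 91 = 59227 = 0xE75B.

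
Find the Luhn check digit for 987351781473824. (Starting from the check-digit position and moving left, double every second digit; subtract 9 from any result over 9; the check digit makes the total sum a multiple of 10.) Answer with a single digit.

Partial digits right→left: 4 2 8 3 7 4 1 8 7 1 5 3 7 8 9
Double every second digit counting from the check-digit position (so the 1st, 3rd, 5th, ... of the partial from the right).
  doubled (with −9 where >9): 8 7 5 2 5 1 5 9 → sum 42
  kept as-is: 2 3 4 8 1 3 8 → sum 29
Total = 42 + 29 = 71.
Check digit = (10 − (71 mod 10)) mod 10 = 9.

9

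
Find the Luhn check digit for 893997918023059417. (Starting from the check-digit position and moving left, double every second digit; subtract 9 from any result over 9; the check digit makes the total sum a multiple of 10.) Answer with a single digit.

6

Partial digits right→left: 7 1 4 9 5 0 3 2 0 8 1 9 7 9 9 3 9 8
Double every second digit counting from the check-digit position (so the 1st, 3rd, 5th, ... of the partial from the right).
  doubled (with −9 where >9): 5 8 1 6 0 2 5 9 9 → sum 45
  kept as-is: 1 9 0 2 8 9 9 3 8 → sum 49
Total = 45 + 49 = 94.
Check digit = (10 − (94 mod 10)) mod 10 = 6.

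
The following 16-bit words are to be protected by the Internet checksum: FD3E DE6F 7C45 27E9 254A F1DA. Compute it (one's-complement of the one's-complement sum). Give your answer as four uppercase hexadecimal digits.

One's-complement addition (fold any carry out of bit 15 back into bit 0):
  0xFD3E + 0xDE6F = 0x1DBAD → wrap carry → 0xDBAE
  0xDBAE + 0x7C45 = 0x157F3 → wrap carry → 0x57F4
  0x57F4 + 0x27E9 = 0x07FDD
  0x7FDD + 0x254A = 0x0A527
  0xA527 + 0xF1DA = 0x19701 → wrap carry → 0x9702
One's-complement sum = 0x9702.
Checksum = ~0x9702 & 0xFFFF = 0x68FD.

68FD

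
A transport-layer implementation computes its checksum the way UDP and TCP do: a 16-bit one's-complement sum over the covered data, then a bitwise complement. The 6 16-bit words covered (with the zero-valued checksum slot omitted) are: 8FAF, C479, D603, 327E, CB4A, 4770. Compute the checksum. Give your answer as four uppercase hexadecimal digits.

One's-complement addition (fold any carry out of bit 15 back into bit 0):
  0x8FAF + 0xC479 = 0x15428 → wrap carry → 0x5429
  0x5429 + 0xD603 = 0x12A2C → wrap carry → 0x2A2D
  0x2A2D + 0x327E = 0x05CAB
  0x5CAB + 0xCB4A = 0x127F5 → wrap carry → 0x27F6
  0x27F6 + 0x4770 = 0x06F66
One's-complement sum = 0x6F66.
Checksum = ~0x6F66 & 0xFFFF = 0x9099.

9099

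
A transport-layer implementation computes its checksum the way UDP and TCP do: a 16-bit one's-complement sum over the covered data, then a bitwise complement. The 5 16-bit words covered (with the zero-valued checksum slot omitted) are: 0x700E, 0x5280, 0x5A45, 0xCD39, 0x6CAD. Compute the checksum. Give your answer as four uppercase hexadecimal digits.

A944

One's-complement addition (fold any carry out of bit 15 back into bit 0):
  0x700E + 0x5280 = 0x0C28E
  0xC28E + 0x5A45 = 0x11CD3 → wrap carry → 0x1CD4
  0x1CD4 + 0xCD39 = 0x0EA0D
  0xEA0D + 0x6CAD = 0x156BA → wrap carry → 0x56BB
One's-complement sum = 0x56BB.
Checksum = ~0x56BB & 0xFFFF = 0xA944.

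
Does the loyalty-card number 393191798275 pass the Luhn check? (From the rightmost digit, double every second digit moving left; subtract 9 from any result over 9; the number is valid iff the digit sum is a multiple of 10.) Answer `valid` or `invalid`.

From the right, keep odd positions and double even positions (subtract 9 from any doubled value over 9):
  doubled (positions 2,4,...): 5 7 5 9 6 6 → sum 38
  kept (positions 1,3,...): 5 2 9 1 1 9 → sum 27
Total = 65.
65 mod 10 = 5, so the number is invalid.

invalid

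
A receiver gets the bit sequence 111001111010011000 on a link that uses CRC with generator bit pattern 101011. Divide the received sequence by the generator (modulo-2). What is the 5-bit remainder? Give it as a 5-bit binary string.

Modulo-2 division of 111001111010011000 by 101011:
  pos 0: 111001 XOR 101011 = 010010
  pos 1: 100101 XOR 101011 = 001110
  pos 3: 111011 XOR 101011 = 010000
  pos 4: 100000 XOR 101011 = 001011
  pos 6: 101110 XOR 101011 = 000101
  pos 9: 101011 XOR 101011 = 000000
Remainder = 00000 (zero — the frame passes the CRC check).

00000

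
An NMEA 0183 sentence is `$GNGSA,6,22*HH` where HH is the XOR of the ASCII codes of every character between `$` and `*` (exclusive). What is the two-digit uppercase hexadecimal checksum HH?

XOR the ASCII codes of the payload characters:
  'G' = 0x47 → acc = 0x47
  'N' = 0x4E → acc = 0x09
  'G' = 0x47 → acc = 0x4E
  'S' = 0x53 → acc = 0x1D
  'A' = 0x41 → acc = 0x5C
  ',' = 0x2C → acc = 0x70
  '6' = 0x36 → acc = 0x46
  ',' = 0x2C → acc = 0x6A
  '2' = 0x32 → acc = 0x58
  '2' = 0x32 → acc = 0x6A
Checksum = 0x6A.

6A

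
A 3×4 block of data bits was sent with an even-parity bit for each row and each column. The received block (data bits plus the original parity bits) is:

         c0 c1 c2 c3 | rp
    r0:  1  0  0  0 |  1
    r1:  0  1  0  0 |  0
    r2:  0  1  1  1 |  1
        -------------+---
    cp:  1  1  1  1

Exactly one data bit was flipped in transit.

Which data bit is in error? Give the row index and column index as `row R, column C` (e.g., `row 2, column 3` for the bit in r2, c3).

row 1, column 1

Recompute each row's even parity and compare to rp:
  r0: data parity 1, sent rp 1 → ok
  r1: data parity 1, sent rp 0 → mismatch
  r2: data parity 1, sent rp 1 → ok
Recompute each column's even parity and compare to cp:
  c0: data parity 1, sent cp 1 → ok
  c1: data parity 0, sent cp 1 → mismatch
  c2: data parity 1, sent cp 1 → ok
  c3: data parity 1, sent cp 1 → ok
Exactly one row (r1) and one column (c1) fail → the flipped bit is at their intersection.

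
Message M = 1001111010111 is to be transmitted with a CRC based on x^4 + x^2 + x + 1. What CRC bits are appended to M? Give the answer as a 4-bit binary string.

1110

Append 4 zeros: 10011110101110000. Divide by 10111 (XOR where the leading bit is 1):
  pos 0: 10011 XOR 10111 = 00100
  pos 2: 10011 XOR 10111 = 00100
  pos 4: 10001 XOR 10111 = 00110
  pos 6: 11001 XOR 10111 = 01110
  pos 7: 11101 XOR 10111 = 01010
  pos 8: 10101 XOR 10111 = 00010
  pos 11: 10000 XOR 10111 = 00111
Remainder (last 4 bits) = 1110. This is the CRC / FCS.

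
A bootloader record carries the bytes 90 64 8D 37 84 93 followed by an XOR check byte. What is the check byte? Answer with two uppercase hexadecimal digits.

XOR the bytes together:
  start with 0x90
  0x90 ⊕ 0x64 = 0xF4
  0xF4 ⊕ 0x8D = 0x79
  0x79 ⊕ 0x37 = 0x4E
  0x4E ⊕ 0x84 = 0xCA
  0xCA ⊕ 0x93 = 0x59

59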